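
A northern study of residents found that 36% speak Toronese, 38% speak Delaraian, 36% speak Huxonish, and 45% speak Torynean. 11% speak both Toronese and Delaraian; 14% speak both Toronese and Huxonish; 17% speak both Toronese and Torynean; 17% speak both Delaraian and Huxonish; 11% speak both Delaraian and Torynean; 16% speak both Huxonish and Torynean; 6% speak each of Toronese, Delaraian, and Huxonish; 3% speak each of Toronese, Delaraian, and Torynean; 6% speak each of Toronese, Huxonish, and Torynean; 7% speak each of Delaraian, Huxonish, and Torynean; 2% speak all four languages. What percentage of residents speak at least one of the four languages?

By inclusion-exclusion,
P(≥1) = 36 + 38 + 36 + 45 − 11 − 14 − 17 − 17 − 11 − 16 + 6 + 3 + 6 + 7 − 2 = 89%

89%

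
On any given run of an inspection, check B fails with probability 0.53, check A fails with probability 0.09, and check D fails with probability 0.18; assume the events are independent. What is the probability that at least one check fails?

0.649286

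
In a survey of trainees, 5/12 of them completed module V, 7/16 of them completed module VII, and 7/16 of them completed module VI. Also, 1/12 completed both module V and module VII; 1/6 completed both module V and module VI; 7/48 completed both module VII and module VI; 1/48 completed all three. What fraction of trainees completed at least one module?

Using inclusion–exclusion:
P(≥1) = 5/12 + 7/16 + 7/16 − 1/12 − 1/6 − 7/48 + 1/48 = 11/12

11/12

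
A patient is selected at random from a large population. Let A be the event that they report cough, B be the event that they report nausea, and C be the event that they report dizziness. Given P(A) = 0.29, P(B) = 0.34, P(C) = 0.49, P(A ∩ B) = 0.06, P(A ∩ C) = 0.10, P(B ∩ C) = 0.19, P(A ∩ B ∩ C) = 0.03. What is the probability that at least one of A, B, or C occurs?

0.80

Inclusion–exclusion gives
P(A ∪ B ∪ C) = 0.29 + 0.34 + 0.49 − 0.06 − 0.10 − 0.19 + 0.03 = 0.80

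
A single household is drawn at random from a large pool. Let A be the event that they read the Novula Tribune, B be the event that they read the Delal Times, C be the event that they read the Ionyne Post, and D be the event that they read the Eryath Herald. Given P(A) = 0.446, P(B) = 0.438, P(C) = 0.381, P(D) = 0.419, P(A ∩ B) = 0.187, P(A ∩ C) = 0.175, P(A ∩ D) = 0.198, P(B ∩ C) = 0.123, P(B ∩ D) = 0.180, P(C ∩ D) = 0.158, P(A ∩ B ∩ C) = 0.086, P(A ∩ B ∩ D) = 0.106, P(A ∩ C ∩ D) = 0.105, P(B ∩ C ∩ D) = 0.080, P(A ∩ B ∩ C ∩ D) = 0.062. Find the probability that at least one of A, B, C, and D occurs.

P(A ∪ B ∪ C ∪ D) = 0.446 + 0.438 + 0.381 + 0.419 − 0.187 − 0.175 − 0.198 − 0.123 − 0.180 − 0.158 + 0.086 + 0.106 + 0.105 + 0.080 − 0.062 = 0.978

0.978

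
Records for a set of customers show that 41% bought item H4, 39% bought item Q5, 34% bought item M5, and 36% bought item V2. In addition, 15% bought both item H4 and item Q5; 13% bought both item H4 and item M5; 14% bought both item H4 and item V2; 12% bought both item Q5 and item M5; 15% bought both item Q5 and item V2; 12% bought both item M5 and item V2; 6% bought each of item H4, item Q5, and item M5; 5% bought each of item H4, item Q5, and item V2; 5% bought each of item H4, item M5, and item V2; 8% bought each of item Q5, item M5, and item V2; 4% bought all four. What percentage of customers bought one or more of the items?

89%

Apply inclusion-exclusion:
P(union) = 41 + 39 + 34 + 36 − 15 − 13 − 14 − 12 − 15 − 12 + 6 + 5 + 5 + 8 − 4 = 89%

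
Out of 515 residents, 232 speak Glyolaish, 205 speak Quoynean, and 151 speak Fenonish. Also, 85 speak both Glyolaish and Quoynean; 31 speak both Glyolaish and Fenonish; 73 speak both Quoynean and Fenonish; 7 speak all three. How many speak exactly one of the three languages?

231

By inclusion–exclusion (exactly-one form):
N(exactly one) = 232 + 205 + 151 − 2·85 − 2·31 − 2·73 + 3·7 = 231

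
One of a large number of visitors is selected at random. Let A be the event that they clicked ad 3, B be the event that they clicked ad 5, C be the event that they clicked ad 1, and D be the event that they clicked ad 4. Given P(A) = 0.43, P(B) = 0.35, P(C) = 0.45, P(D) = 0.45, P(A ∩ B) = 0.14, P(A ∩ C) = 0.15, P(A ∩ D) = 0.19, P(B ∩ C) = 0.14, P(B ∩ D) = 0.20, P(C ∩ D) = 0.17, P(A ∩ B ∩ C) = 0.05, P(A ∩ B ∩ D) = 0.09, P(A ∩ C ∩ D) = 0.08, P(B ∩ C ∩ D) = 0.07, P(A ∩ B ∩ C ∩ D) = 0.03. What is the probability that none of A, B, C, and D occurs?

0.05

By inclusion–exclusion:
P(A ∪ B ∪ C ∪ D) = 0.43 + 0.35 + 0.45 + 0.45 − 0.14 − 0.15 − 0.19 − 0.14 − 0.20 − 0.17 + 0.05 + 0.09 + 0.08 + 0.07 − 0.03 = 0.95
P(none) = 1 − 0.95 = 0.05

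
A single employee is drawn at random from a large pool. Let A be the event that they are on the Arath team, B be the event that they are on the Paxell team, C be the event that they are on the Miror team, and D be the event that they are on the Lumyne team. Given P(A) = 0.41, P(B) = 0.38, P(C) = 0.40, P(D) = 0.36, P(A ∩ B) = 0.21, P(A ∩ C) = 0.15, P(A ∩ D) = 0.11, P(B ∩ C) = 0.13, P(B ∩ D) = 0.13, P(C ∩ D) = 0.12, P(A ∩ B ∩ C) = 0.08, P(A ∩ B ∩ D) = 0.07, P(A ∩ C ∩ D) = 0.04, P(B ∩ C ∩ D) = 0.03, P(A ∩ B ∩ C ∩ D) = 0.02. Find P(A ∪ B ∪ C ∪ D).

0.90

P(A ∪ B ∪ C ∪ D) = 0.41 + 0.38 + 0.40 + 0.36 − 0.21 − 0.15 − 0.11 − 0.13 − 0.13 − 0.12 + 0.08 + 0.07 + 0.04 + 0.03 − 0.02 = 0.90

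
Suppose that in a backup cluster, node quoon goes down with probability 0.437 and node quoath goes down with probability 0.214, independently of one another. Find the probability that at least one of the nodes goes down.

0.557482

Independence gives P(none) = ∏(1 − pᵢ).
P(none) = (1 − 0.437) × (1 − 0.214) = 0.563 × 0.786 = 0.442518
P(at least one) = 1 − 0.442518 = 0.557482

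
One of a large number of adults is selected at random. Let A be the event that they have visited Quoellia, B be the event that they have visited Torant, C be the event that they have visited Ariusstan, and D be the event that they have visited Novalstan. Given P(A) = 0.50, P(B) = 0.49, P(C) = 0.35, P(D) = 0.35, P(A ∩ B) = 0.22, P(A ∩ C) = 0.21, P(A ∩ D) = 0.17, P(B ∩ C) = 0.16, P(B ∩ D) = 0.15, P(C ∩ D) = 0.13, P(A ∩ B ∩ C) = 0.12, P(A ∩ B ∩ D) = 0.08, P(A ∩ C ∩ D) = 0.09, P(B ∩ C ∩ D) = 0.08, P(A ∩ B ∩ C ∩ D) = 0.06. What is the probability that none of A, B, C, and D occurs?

0.04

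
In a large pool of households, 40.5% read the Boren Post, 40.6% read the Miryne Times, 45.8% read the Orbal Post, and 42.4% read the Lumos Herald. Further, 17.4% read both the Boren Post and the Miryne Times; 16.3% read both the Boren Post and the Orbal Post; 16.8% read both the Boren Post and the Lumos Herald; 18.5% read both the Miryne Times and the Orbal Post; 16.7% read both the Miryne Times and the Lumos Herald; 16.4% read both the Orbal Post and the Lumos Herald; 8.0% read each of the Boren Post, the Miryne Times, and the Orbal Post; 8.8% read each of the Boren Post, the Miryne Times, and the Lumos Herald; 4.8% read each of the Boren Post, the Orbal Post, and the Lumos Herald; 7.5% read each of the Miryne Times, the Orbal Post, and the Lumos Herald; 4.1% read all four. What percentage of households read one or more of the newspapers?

92.2%

P(union) = 40.5 + 40.6 + 45.8 + 42.4 − 17.4 − 16.3 − 16.8 − 18.5 − 16.7 − 16.4 + 8.0 + 8.8 + 4.8 + 7.5 − 4.1 = 92.2%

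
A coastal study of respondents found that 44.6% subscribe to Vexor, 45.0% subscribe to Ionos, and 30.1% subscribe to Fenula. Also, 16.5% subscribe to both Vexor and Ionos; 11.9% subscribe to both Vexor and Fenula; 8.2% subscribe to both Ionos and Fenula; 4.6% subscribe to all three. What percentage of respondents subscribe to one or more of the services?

Apply inclusion-exclusion:
P(at least one) = 44.6 + 45.0 + 30.1 − 16.5 − 11.9 − 8.2 + 4.6 = 87.7%

87.7%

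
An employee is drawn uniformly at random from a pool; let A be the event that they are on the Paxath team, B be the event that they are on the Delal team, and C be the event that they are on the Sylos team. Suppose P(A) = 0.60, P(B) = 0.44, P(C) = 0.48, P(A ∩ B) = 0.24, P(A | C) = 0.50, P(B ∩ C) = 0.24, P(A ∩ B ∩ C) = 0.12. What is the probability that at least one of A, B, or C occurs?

0.92

P(A ∩ C) = P(C)·P(A|C) = 0.48 × 0.50 = 0.24
Apply inclusion-exclusion:
P(A ∪ B ∪ C) = 0.60 + 0.44 + 0.48 − 0.24 − 0.24 − 0.24 + 0.12 = 0.92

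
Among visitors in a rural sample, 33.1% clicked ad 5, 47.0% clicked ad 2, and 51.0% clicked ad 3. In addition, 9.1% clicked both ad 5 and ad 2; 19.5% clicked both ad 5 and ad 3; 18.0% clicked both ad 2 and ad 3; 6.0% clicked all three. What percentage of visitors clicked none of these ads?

9.5%

Inclusion–exclusion gives
P(≥1) = 33.1 + 47.0 + 51.0 − 9.1 − 19.5 − 18.0 + 6.0 = 90.5%
P(none) = 100% − 90.5% = 9.5%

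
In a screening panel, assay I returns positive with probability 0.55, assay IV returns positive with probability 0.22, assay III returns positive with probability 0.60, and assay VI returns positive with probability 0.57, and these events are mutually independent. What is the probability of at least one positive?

P(none) = (1 − 0.55) × (1 − 0.22) × (1 − 0.60) × (1 − 0.57) = 0.45 × 0.78 × 0.40 × 0.43 = 0.060372
P(at least one) = 1 − 0.060372 = 0.939628

0.939628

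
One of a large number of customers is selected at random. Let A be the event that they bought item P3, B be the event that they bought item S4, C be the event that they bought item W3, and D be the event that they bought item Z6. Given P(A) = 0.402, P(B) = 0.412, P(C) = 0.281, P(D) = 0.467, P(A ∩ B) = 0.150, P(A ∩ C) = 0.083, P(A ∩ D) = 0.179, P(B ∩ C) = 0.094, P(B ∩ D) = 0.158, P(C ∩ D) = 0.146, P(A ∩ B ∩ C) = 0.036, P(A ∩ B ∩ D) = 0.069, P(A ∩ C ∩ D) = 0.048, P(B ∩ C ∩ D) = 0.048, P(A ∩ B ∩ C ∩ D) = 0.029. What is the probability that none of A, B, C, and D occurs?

0.076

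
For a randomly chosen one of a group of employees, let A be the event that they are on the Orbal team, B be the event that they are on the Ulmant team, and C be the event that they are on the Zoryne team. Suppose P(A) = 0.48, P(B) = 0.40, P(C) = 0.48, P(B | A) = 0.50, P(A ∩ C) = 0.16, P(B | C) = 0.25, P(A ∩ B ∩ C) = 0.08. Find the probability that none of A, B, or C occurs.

P(A ∩ B) = P(A)·P(B|A) = 0.48 × 0.50 = 0.24
P(B ∩ C) = P(C)·P(B|C) = 0.48 × 0.25 = 0.12
By inclusion–exclusion:
P(A ∪ B ∪ C) = 0.48 + 0.40 + 0.48 − 0.24 − 0.16 − 0.12 + 0.08 = 0.92
P(none) = 1 − 0.92 = 0.08

0.08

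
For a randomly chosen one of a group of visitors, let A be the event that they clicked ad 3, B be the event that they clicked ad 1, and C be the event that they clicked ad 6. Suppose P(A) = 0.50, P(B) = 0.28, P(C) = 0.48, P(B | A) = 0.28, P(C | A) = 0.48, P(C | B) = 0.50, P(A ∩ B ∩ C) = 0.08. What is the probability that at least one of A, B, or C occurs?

0.82

P(A ∩ B) = P(A)·P(B|A) = 0.50 × 0.28 = 0.14
P(A ∩ C) = P(A)·P(C|A) = 0.50 × 0.48 = 0.24
P(B ∩ C) = P(B)·P(C|B) = 0.28 × 0.50 = 0.14
P(A ∪ B ∪ C) = 0.50 + 0.28 + 0.48 − 0.14 − 0.24 − 0.14 + 0.08 = 0.82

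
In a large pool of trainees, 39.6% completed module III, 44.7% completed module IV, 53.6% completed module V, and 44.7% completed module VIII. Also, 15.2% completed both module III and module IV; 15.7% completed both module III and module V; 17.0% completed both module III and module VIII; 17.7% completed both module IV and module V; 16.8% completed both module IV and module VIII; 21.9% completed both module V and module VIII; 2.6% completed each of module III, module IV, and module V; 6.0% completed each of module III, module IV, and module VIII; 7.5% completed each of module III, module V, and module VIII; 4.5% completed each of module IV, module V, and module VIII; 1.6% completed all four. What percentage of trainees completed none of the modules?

By inclusion–exclusion:
P(≥1) = 39.6 + 44.7 + 53.6 + 44.7 − 15.2 − 15.7 − 17.0 − 17.7 − 16.8 − 21.9 + 2.6 + 6.0 + 7.5 + 4.5 − 1.6 = 97.3%
P(none) = 100% − 97.3% = 2.7%

2.7%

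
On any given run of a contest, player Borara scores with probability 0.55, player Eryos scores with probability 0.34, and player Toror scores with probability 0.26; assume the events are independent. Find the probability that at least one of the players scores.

P(none) = (1 − 0.55) × (1 − 0.34) × (1 − 0.26) = 0.45 × 0.66 × 0.74 = 0.21978
P(at least one) = 1 − 0.21978 = 0.78022

0.78022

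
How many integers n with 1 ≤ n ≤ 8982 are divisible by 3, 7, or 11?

By inclusion–exclusion:
2994 + 1283 + 816 − 427 − 272 − 116 + 38 = 4316

4316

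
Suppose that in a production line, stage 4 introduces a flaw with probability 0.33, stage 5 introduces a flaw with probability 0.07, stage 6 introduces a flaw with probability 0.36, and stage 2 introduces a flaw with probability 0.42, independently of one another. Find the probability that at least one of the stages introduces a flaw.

0.76870528

P(none) = (1 − 0.33) × (1 − 0.07) × (1 − 0.36) × (1 − 0.42) = 0.67 × 0.93 × 0.64 × 0.58 = 0.23129472
P(at least one) = 1 − 0.23129472 = 0.76870528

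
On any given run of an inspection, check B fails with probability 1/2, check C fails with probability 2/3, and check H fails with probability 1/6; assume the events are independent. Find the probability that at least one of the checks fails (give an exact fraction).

P(none) = (1 − 1/2) × (1 − 2/3) × (1 − 1/6) = 1/2 × 1/3 × 5/6 = 5/36
P(at least one) = 1 − 5/36 = 31/36

31/36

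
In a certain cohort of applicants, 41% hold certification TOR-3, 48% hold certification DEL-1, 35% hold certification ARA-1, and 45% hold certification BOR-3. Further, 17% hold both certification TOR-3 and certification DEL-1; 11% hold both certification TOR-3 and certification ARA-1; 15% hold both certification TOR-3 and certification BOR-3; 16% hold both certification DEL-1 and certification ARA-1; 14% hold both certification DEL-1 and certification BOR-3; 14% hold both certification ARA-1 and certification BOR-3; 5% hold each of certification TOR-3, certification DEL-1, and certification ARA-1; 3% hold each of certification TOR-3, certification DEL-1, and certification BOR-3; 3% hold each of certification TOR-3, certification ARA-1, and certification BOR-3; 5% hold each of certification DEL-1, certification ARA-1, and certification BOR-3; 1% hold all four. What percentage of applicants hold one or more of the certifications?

P(union) = 41 + 48 + 35 + 45 − 17 − 11 − 15 − 16 − 14 − 14 + 5 + 3 + 3 + 5 − 1 = 97%

97%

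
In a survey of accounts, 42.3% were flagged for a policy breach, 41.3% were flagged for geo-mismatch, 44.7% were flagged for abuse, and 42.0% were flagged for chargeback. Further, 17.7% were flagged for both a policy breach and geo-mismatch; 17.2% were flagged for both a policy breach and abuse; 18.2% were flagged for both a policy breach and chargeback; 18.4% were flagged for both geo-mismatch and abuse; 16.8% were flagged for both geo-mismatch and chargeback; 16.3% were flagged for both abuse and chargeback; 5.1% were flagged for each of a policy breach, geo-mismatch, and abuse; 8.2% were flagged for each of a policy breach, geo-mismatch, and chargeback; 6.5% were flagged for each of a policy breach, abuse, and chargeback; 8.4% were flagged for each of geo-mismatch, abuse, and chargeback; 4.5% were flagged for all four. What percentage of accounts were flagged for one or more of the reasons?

89.4%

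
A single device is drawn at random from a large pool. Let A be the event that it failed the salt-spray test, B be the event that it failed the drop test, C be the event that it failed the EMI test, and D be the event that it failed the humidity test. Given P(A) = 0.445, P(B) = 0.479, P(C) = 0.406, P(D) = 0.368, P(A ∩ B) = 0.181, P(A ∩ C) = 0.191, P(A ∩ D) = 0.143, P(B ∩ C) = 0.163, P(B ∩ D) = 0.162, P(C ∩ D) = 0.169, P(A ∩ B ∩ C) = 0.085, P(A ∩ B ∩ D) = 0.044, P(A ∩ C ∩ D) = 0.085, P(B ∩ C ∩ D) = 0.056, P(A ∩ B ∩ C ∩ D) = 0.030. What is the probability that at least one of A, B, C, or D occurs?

0.929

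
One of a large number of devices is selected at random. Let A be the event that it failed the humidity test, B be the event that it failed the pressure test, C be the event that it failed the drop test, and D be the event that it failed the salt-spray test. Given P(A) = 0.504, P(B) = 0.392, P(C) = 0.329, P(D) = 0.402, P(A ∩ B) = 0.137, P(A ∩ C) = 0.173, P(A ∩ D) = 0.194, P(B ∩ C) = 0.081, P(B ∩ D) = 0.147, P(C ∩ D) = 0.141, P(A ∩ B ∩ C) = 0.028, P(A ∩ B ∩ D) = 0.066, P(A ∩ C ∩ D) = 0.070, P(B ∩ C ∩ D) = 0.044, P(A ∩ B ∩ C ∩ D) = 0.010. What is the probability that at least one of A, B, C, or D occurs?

Using inclusion–exclusion:
P(A ∪ B ∪ C ∪ D) = 0.504 + 0.392 + 0.329 + 0.402 − 0.137 − 0.173 − 0.194 − 0.081 − 0.147 − 0.141 + 0.028 + 0.066 + 0.070 + 0.044 − 0.010 = 0.952

0.952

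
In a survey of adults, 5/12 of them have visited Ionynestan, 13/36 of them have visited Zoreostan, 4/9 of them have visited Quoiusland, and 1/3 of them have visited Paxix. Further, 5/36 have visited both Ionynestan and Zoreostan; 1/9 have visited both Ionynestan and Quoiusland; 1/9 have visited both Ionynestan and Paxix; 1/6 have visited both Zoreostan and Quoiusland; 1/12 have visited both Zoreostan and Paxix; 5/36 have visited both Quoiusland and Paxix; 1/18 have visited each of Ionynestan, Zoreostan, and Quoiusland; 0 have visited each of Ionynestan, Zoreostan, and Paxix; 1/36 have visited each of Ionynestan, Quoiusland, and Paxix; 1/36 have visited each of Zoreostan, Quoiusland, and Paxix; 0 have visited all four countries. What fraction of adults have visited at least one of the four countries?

11/12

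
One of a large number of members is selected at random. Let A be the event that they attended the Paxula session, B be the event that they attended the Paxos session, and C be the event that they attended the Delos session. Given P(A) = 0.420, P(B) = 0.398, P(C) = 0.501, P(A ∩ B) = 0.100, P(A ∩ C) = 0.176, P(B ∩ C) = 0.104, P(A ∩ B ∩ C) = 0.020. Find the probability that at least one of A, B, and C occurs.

By inclusion–exclusion:
P(A ∪ B ∪ C) = 0.420 + 0.398 + 0.501 − 0.100 − 0.176 − 0.104 + 0.020 = 0.959

0.959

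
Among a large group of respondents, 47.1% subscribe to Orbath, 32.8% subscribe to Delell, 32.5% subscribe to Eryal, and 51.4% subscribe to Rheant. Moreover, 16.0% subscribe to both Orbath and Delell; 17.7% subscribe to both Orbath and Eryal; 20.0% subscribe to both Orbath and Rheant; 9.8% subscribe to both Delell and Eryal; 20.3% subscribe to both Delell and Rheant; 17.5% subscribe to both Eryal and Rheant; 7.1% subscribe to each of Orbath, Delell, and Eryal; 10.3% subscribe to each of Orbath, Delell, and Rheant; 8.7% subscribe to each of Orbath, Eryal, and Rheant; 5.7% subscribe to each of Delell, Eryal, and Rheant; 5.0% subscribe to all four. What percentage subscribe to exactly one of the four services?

36.6%

Using the inclusion–exclusion count for exactly one event:
P(exactly one) = 47.1 + 32.8 + 32.5 + 51.4 − 2·16.0 − 2·17.7 − 2·20.0 − 2·9.8 − 2·20.3 − 2·17.5 + 3·7.1 + 3·10.3 + 3·8.7 + 3·5.7 − 4·5.0 = 36.6%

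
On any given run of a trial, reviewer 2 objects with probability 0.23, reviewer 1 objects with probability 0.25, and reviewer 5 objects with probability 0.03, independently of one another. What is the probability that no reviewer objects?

0.560175

P(none) = (1 − 0.23) × (1 − 0.25) × (1 − 0.03) = 0.77 × 0.75 × 0.97 = 0.560175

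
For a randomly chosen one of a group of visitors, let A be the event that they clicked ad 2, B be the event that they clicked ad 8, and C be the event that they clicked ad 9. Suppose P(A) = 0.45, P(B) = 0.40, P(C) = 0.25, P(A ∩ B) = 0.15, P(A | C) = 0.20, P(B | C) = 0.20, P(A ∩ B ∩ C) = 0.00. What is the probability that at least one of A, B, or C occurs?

0.85

P(A ∩ C) = P(C)·P(A|C) = 0.25 × 0.20 = 0.05
P(B ∩ C) = P(C)·P(B|C) = 0.25 × 0.20 = 0.05
Using inclusion–exclusion:
P(A ∪ B ∪ C) = 0.45 + 0.40 + 0.25 − 0.15 − 0.05 − 0.05 + 0.00 = 0.85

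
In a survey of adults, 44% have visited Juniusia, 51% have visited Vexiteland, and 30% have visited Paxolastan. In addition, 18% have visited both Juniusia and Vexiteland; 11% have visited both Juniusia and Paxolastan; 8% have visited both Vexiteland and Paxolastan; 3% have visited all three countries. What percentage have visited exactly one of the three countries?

Using the inclusion–exclusion count for exactly one event:
P(exactly one) = 44 + 51 + 30 − 2·18 − 2·11 − 2·8 + 3·3 = 60%

60%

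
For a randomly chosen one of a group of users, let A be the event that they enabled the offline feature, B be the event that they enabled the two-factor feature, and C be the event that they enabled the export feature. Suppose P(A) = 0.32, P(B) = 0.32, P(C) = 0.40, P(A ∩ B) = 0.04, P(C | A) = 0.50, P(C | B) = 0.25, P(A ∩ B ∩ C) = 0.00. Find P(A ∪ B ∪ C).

0.76

P(A ∩ C) = P(A)·P(C|A) = 0.32 × 0.50 = 0.16
P(B ∩ C) = P(B)·P(C|B) = 0.32 × 0.25 = 0.08
By inclusion–exclusion:
P(A ∪ B ∪ C) = 0.32 + 0.32 + 0.40 − 0.04 − 0.16 − 0.08 + 0.00 = 0.76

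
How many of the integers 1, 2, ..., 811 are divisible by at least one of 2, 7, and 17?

484

⌊811/2⌋ + ⌊811/7⌋ + ⌊811/17⌋ − ⌊811/14⌋ − ⌊811/34⌋ − ⌊811/119⌋ + ⌊811/238⌋ = 405 + 115 + 47 − 57 − 23 − 6 + 3 = 484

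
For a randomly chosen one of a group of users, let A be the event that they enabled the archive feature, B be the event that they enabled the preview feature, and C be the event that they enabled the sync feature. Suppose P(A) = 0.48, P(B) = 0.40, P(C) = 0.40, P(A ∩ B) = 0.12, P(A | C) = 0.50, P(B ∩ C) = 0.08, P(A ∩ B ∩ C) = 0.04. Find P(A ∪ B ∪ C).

0.92

P(A ∩ C) = P(C)·P(A|C) = 0.40 × 0.50 = 0.20
By inclusion-exclusion,
P(A ∪ B ∪ C) = 0.48 + 0.40 + 0.40 − 0.12 − 0.20 − 0.08 + 0.04 = 0.92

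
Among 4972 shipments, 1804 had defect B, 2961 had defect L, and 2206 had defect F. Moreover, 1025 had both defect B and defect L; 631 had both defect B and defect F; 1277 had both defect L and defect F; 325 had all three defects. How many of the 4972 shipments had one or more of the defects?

4363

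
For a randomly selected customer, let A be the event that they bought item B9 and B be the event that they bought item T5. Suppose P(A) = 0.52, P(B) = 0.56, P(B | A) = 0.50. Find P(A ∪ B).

0.82

P(A ∩ B) = P(A)·P(B|A) = 0.52 × 0.50 = 0.26
P(A ∪ B) = 0.52 + 0.56 − 0.26 = 0.82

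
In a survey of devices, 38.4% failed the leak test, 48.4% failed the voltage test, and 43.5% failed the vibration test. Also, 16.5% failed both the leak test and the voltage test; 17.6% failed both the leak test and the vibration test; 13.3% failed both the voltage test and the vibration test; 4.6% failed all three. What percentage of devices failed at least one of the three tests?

87.5%

Inclusion–exclusion gives
P(union) = 38.4 + 48.4 + 43.5 − 16.5 − 17.6 − 13.3 + 4.6 = 87.5%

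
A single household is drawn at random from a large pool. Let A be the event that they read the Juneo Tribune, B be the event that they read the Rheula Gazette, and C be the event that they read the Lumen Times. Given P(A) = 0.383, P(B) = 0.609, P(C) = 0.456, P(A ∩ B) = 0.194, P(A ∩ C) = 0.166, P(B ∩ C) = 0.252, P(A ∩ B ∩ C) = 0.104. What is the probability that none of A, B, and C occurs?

By inclusion–exclusion:
P(A ∪ B ∪ C) = 0.383 + 0.609 + 0.456 − 0.194 − 0.166 − 0.252 + 0.104 = 0.940
P(none) = 1 − 0.940 = 0.060

0.060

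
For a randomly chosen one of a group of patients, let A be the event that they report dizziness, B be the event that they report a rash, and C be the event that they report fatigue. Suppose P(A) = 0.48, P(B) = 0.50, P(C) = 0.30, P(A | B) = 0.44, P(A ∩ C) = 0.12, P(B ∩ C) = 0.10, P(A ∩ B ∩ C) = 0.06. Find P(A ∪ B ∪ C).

P(A ∩ B) = P(B)·P(A|B) = 0.50 × 0.44 = 0.22
By inclusion–exclusion:
P(A ∪ B ∪ C) = 0.48 + 0.50 + 0.30 − 0.22 − 0.12 − 0.10 + 0.06 = 0.90

0.90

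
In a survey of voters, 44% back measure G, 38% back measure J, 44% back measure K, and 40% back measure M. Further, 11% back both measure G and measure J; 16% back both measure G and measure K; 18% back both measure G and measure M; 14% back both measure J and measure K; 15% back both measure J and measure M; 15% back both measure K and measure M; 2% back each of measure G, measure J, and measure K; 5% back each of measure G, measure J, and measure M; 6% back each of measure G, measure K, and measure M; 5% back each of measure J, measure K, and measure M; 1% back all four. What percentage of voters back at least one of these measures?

94%

P(≥1) = 44 + 38 + 44 + 40 − 11 − 16 − 18 − 14 − 15 − 15 + 2 + 5 + 6 + 5 − 1 = 94%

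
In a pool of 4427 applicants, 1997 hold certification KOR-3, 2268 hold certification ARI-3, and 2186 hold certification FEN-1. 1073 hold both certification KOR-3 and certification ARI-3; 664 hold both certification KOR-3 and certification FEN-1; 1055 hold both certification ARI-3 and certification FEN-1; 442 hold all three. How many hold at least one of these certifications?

4101

By inclusion-exclusion,
|union| = 1997 + 2268 + 2186 − 1073 − 664 − 1055 + 442 = 4101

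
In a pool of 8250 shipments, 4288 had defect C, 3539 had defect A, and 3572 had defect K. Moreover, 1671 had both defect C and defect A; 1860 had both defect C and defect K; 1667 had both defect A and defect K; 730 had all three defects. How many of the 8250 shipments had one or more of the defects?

6931

Apply inclusion-exclusion:
|at least one| = 4288 + 3539 + 3572 − 1671 − 1860 − 1667 + 730 = 6931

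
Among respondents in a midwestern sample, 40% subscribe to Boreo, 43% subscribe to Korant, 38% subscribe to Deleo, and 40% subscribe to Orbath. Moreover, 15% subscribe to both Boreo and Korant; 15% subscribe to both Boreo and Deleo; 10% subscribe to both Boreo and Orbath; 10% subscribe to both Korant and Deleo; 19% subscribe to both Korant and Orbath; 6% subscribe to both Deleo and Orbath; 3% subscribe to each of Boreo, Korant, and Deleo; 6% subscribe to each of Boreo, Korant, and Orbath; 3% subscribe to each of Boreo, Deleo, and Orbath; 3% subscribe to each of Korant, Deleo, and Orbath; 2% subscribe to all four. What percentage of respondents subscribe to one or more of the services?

99%

By inclusion–exclusion:
P(≥1) = 40 + 43 + 38 + 40 − 15 − 15 − 10 − 10 − 19 − 6 + 3 + 6 + 3 + 3 − 2 = 99%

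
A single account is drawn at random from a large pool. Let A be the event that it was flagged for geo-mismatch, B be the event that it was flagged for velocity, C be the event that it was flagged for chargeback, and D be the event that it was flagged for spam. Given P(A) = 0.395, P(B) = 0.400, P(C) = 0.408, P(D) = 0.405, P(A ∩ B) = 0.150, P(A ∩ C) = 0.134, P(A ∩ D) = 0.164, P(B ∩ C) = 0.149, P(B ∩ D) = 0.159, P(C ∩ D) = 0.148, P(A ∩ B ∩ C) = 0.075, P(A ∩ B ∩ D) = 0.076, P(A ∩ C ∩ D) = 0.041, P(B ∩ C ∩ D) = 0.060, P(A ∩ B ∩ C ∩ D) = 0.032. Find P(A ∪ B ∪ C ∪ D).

By inclusion-exclusion,
P(A ∪ B ∪ C ∪ D) = 0.395 + 0.400 + 0.408 + 0.405 − 0.150 − 0.134 − 0.164 − 0.149 − 0.159 − 0.148 + 0.075 + 0.076 + 0.041 + 0.060 − 0.032 = 0.924

0.924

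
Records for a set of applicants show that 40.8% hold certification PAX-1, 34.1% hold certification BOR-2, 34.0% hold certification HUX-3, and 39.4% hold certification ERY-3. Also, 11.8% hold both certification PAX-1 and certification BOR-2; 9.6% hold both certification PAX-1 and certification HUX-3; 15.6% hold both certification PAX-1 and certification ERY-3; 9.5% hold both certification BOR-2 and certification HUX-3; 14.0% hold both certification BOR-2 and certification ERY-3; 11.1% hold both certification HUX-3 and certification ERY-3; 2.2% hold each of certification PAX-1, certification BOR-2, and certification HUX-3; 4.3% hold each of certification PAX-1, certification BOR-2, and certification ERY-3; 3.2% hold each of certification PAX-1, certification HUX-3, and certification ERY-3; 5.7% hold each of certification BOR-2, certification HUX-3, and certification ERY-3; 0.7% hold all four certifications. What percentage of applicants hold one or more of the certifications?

91.4%

Using inclusion–exclusion:
P(≥1) = 40.8 + 34.1 + 34.0 + 39.4 − 11.8 − 9.6 − 15.6 − 9.5 − 14.0 − 11.1 + 2.2 + 4.3 + 3.2 + 5.7 − 0.7 = 91.4%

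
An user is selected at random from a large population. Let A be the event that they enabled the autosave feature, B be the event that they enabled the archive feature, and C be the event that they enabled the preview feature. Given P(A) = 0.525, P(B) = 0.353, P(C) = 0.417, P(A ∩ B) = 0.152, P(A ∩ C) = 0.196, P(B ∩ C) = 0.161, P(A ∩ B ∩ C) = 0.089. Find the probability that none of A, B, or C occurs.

0.125

By inclusion–exclusion:
P(A ∪ B ∪ C) = 0.525 + 0.353 + 0.417 − 0.152 − 0.196 − 0.161 + 0.089 = 0.875
P(none) = 1 − 0.875 = 0.125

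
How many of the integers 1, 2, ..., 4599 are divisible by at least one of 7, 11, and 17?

floor(4599/7) + floor(4599/11) + floor(4599/17) − floor(4599/77) − floor(4599/119) − floor(4599/187) + floor(4599/1309) = 657 + 418 + 270 − 59 − 38 − 24 + 3 = 1227

1227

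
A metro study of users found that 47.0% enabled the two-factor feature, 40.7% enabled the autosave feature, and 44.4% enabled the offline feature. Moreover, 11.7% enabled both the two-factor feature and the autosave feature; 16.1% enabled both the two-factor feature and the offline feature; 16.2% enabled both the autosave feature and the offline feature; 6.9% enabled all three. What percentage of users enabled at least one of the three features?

95.0%

P(≥1) = 47.0 + 40.7 + 44.4 − 11.7 − 16.1 − 16.2 + 6.9 = 95.0%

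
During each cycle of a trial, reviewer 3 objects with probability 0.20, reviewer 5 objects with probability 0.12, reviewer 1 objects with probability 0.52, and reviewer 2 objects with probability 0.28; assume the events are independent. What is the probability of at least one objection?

0.7566976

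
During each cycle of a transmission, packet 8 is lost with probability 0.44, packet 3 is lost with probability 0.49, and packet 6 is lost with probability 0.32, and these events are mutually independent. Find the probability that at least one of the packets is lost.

Since the events are independent, P(none) is the product of the individual non-occurrence probabilities.
P(none) = (1 − 0.44) × (1 − 0.49) × (1 − 0.32) = 0.56 × 0.51 × 0.68 = 0.194208
P(at least one) = 1 − 0.194208 = 0.805792

0.805792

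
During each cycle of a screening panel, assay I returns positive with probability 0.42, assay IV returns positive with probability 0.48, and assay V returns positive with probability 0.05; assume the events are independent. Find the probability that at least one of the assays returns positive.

0.71348

P(none) = (1 − 0.42) × (1 − 0.48) × (1 − 0.05) = 0.58 × 0.52 × 0.95 = 0.28652
P(at least one) = 1 − 0.28652 = 0.71348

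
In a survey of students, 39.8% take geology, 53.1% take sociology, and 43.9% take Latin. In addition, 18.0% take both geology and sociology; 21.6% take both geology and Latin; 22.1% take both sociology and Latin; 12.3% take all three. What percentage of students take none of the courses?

12.6%

By inclusion–exclusion:
P(≥1) = 39.8 + 53.1 + 43.9 − 18.0 − 21.6 − 22.1 + 12.3 = 87.4%
P(none) = 100% − 87.4% = 12.6%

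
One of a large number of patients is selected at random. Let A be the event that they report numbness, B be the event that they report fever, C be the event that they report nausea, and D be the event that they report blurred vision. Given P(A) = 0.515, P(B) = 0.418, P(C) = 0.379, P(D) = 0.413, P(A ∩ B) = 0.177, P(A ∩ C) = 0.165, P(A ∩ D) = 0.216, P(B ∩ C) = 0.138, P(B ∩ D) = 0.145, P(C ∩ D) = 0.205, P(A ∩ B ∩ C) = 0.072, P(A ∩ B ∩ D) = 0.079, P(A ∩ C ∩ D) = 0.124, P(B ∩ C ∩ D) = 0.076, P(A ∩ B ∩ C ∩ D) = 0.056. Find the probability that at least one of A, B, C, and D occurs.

P(A ∪ B ∪ C ∪ D) = 0.515 + 0.418 + 0.379 + 0.413 − 0.177 − 0.165 − 0.216 − 0.138 − 0.145 − 0.205 + 0.072 + 0.079 + 0.124 + 0.076 − 0.056 = 0.974

0.974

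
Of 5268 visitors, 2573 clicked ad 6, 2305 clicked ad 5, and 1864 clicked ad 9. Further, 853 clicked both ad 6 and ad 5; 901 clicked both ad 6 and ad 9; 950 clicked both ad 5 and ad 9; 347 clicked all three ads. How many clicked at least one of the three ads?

By inclusion-exclusion,
|union| = 2573 + 2305 + 1864 − 853 − 901 − 950 + 347 = 4385

4385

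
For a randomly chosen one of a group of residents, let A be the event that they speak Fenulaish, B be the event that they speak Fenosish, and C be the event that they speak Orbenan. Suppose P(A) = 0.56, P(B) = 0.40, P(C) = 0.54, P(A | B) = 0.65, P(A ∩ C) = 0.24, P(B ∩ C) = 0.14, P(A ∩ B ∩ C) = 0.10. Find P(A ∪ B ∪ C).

0.96

P(A ∩ B) = P(B)·P(A|B) = 0.40 × 0.65 = 0.26
By inclusion–exclusion:
P(A ∪ B ∪ C) = 0.56 + 0.40 + 0.54 − 0.26 − 0.24 − 0.14 + 0.10 = 0.96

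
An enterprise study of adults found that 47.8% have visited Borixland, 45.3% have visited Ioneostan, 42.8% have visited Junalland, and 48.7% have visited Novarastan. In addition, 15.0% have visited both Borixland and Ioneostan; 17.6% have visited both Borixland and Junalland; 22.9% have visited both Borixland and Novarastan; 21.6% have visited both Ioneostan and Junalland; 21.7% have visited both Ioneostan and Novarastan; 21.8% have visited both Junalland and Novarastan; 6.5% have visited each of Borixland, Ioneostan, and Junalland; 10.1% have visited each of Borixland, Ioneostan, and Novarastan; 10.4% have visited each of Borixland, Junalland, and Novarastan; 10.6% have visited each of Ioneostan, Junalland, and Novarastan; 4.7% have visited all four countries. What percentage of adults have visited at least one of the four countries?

P(≥1) = 47.8 + 45.3 + 42.8 + 48.7 − 15.0 − 17.6 − 22.9 − 21.6 − 21.7 − 21.8 + 6.5 + 10.1 + 10.4 + 10.6 − 4.7 = 96.9%

96.9%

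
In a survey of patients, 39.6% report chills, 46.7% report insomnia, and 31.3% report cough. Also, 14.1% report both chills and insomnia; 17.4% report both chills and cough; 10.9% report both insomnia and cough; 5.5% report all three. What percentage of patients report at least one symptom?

80.7%

By inclusion-exclusion,
P(≥1) = 39.6 + 46.7 + 31.3 − 14.1 − 17.4 − 10.9 + 5.5 = 80.7%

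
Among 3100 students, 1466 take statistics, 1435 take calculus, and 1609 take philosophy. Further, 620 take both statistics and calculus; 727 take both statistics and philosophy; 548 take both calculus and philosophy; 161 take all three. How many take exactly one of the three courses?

1203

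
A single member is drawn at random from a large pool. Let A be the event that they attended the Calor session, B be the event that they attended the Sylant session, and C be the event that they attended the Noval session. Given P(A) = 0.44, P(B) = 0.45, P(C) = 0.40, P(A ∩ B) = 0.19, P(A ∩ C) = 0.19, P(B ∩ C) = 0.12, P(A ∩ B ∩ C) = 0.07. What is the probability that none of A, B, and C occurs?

0.14

By inclusion–exclusion:
P(A ∪ B ∪ C) = 0.44 + 0.45 + 0.40 − 0.19 − 0.19 − 0.12 + 0.07 = 0.86
P(none) = 1 − 0.86 = 0.14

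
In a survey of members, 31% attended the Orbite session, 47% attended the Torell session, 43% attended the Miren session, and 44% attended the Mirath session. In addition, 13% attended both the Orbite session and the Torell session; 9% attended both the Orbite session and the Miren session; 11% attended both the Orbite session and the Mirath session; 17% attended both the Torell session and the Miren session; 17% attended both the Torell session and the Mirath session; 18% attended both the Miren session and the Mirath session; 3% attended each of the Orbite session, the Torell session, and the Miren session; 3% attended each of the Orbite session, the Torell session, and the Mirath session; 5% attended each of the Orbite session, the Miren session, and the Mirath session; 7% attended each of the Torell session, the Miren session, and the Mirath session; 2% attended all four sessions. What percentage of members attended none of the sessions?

Apply inclusion-exclusion:
P(union) = 31 + 47 + 43 + 44 − 13 − 9 − 11 − 17 − 17 − 18 + 3 + 3 + 5 + 7 − 2 = 96%
P(none) = 100% − 96% = 4%

4%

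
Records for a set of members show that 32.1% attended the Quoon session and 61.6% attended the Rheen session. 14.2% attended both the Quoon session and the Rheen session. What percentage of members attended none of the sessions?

Inclusion–exclusion gives
P(≥1) = 32.1 + 61.6 − 14.2 = 79.5%
P(none) = 100% − 79.5% = 20.5%

20.5%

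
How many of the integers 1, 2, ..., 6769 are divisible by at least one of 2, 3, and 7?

Using inclusion–exclusion:
⌊6769/2⌋ + ⌊6769/3⌋ + ⌊6769/7⌋ − ⌊6769/6⌋ − ⌊6769/14⌋ − ⌊6769/21⌋ + ⌊6769/42⌋ = 3384 + 2256 + 967 − 1128 − 483 − 322 + 161 = 4835

4835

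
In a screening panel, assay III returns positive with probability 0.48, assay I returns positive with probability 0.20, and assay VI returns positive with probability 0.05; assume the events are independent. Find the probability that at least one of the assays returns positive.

P(none) = (1 − 0.48) × (1 − 0.20) × (1 − 0.05) = 0.52 × 0.80 × 0.95 = 0.3952
P(at least one) = 1 − 0.3952 = 0.6048

0.6048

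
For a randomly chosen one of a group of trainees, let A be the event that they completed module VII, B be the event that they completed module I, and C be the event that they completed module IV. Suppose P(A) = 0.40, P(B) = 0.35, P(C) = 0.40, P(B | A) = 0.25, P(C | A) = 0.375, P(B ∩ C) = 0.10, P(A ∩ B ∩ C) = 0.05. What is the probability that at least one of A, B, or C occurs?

0.85

P(A ∩ B) = P(A)·P(B|A) = 0.40 × 0.25 = 0.10
P(A ∩ C) = P(A)·P(C|A) = 0.40 × 0.375 = 0.15
Inclusion–exclusion gives
P(A ∪ B ∪ C) = 0.40 + 0.35 + 0.40 − 0.10 − 0.15 − 0.10 + 0.05 = 0.85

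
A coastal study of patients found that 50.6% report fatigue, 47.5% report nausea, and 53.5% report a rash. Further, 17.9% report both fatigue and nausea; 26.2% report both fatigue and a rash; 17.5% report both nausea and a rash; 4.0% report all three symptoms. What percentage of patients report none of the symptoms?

6.0%

Inclusion–exclusion gives
P(union) = 50.6 + 47.5 + 53.5 − 17.9 − 26.2 − 17.5 + 4.0 = 94.0%
P(none) = 100% − 94.0% = 6.0%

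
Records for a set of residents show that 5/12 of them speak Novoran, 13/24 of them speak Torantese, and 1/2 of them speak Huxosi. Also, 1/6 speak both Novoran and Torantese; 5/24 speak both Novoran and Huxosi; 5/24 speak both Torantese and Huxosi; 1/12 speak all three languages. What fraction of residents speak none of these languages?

P(≥1) = 5/12 + 13/24 + 1/2 − 1/6 − 5/24 − 5/24 + 1/12 = 23/24
P(none) = 1 − 23/24 = 1/24

1/24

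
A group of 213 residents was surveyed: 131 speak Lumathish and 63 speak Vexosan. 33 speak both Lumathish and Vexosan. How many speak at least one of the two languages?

161

Inclusion–exclusion gives
|at least one| = 131 + 63 − 33 = 161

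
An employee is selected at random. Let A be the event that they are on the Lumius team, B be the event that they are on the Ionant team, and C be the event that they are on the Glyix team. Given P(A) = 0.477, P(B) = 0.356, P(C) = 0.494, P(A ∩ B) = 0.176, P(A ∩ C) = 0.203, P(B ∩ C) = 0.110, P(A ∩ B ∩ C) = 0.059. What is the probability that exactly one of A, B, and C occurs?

0.526

Using the inclusion–exclusion count for exactly one event:
P(exactly one) = 0.477 + 0.356 + 0.494 − 2·0.176 − 2·0.203 − 2·0.110 + 3·0.059 = 0.526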